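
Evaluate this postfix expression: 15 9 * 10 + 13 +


Processing tokens left to right:
Push 15, Push 9
Pop 15 and 9, compute 15 * 9 = 135, push 135
Push 10
Pop 135 and 10, compute 135 + 10 = 145, push 145
Push 13
Pop 145 and 13, compute 145 + 13 = 158, push 158
Stack result: 158

158


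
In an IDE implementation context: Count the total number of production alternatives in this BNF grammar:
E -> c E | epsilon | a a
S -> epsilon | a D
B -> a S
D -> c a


Counting alternatives per rule:
  E: 3 alternative(s)
  S: 2 alternative(s)
  B: 1 alternative(s)
  D: 1 alternative(s)
Sum: 3 + 2 + 1 + 1 = 7

7


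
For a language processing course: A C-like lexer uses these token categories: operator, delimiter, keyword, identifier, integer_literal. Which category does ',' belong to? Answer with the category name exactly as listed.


Token: ','
Checking categories:
  identifier: no
  integer_literal: no
  operator: no
  keyword: no
  delimiter: YES
Category: delimiter

delimiter


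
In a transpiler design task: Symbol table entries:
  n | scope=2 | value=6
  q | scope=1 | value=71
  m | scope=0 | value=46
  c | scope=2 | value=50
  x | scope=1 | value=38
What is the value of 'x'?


Searching symbol table for 'x':
  n | scope=2 | value=6
  q | scope=1 | value=71
  m | scope=0 | value=46
  c | scope=2 | value=50
  x | scope=1 | value=38 <- MATCH
Found 'x' at scope 1 with value 38

38


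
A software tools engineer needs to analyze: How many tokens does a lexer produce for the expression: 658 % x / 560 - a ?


Scanning '658 % x / 560 - a'
Token 1: '658' -> integer_literal
Token 2: '%' -> operator
Token 3: 'x' -> identifier
Token 4: '/' -> operator
Token 5: '560' -> integer_literal
Token 6: '-' -> operator
Token 7: 'a' -> identifier
Total tokens: 7

7


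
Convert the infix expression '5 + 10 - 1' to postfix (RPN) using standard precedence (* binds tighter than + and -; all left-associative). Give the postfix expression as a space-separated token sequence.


Applying the shunting-yard algorithm:
  Operand 5 -> output
  Push '+' onto operator stack -> op-stack: [+]
  Operand 10 -> output
  See '-' (prec 1); top '+' (prec 1) >= it -> pop '+' to output
  Push '-' onto operator stack -> op-stack: [-]
  Operand 1 -> output
  End of input: pop '-' to output
Postfix result: 5 10 + 1 -

5 10 + 1 -


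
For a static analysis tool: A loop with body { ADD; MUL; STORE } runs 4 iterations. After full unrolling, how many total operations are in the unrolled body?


Loop body operations: ADD, MUL, STORE (3 ops per iteration)
Unrolling 4 iterations:
  Iteration 1: ADD, MUL, STORE (3 ops)
  Iteration 2: ADD, MUL, STORE (3 ops)
  Iteration 3: ADD, MUL, STORE (3 ops)
  Iteration 4: ADD, MUL, STORE (3 ops)
Total: 4 iterations * 3 ops/iter = 12 operations

12


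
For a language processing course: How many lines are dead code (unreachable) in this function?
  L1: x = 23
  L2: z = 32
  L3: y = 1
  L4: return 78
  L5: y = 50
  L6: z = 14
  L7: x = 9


Analyzing control flow:
  L1: reachable (before return)
  L2: reachable (before return)
  L3: reachable (before return)
  L4: reachable (return statement)
  L5: DEAD (after return at L4)
  L6: DEAD (after return at L4)
  L7: DEAD (after return at L4)
Return at L4, total lines = 7
Dead lines: L5 through L7
Count: 3

3


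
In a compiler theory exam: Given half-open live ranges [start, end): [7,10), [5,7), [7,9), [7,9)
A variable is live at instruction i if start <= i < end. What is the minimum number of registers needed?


Live ranges:
  Var0: [7, 10)
  Var1: [5, 7)
  Var2: [7, 9)
  Var3: [7, 9)
Sweep-line events (position, delta, active):
  pos=5 start -> active=1
  pos=7 end -> active=0
  pos=7 start -> active=1
  pos=7 start -> active=2
  pos=7 start -> active=3
  pos=9 end -> active=2
  pos=9 end -> active=1
  pos=10 end -> active=0
Maximum simultaneous active: 3
Minimum registers needed: 3

3


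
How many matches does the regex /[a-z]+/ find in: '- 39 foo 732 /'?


Pattern: /[a-z]+/ (identifiers)
Input: '- 39 foo 732 /'
Scanning for matches:
  Match 1: 'foo'
Total matches: 1

1


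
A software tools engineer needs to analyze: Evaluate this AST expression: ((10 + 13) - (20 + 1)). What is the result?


Expression: ((10 + 13) - (20 + 1))
Evaluating step by step:
  10 + 13 = 23
  20 + 1 = 21
  23 - 21 = 2
Result: 2

2


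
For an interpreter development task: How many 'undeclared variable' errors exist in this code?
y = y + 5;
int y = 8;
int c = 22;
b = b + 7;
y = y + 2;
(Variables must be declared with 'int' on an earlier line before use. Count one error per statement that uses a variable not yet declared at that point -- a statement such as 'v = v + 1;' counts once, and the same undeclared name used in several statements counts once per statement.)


Scanning code line by line:
  Line 1: use 'y' -> ERROR (undeclared)
  Line 2: declare 'y' -> declared = ['y']
  Line 3: declare 'c' -> declared = ['c', 'y']
  Line 4: use 'b' -> ERROR (undeclared)
  Line 5: use 'y' -> OK (declared)
Total undeclared variable errors: 2

2


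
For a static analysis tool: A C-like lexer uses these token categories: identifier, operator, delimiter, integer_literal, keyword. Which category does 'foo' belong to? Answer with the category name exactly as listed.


Token: 'foo'
Checking categories:
  identifier: YES
  integer_literal: no
  operator: no
  keyword: no
  delimiter: no
Category: identifier

identifier


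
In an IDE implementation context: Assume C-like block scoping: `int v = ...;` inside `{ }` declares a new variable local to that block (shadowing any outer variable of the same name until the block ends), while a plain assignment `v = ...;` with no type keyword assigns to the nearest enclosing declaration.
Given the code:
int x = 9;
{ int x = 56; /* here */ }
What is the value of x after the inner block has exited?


Analyzing scoping rules:
Outer scope: declares x = 9
Inner block: 'int x = 56;' declares a NEW x that shadows the outer one
When the block exits the inner x goes out of scope; the outer x was never modified -> 9
Result: 9

9


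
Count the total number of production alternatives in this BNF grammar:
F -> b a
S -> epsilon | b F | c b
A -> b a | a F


Counting alternatives per rule:
  F: 1 alternative(s)
  S: 3 alternative(s)
  A: 2 alternative(s)
Sum: 1 + 3 + 2 = 6

6


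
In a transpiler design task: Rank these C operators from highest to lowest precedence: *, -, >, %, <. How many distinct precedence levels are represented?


Looking up precedence for each operator:
  * -> precedence 6
  - -> precedence 5
  > -> precedence 4
  % -> precedence 6
  < -> precedence 4
Sorted highest to lowest: *, %, -, >, <
Distinct precedence values: [6, 5, 4]
Number of distinct levels: 3

3


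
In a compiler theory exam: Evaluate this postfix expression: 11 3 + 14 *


Processing tokens left to right:
Push 11, Push 3
Pop 11 and 3, compute 11 + 3 = 14, push 14
Push 14
Pop 14 and 14, compute 14 * 14 = 196, push 196
Stack result: 196

196


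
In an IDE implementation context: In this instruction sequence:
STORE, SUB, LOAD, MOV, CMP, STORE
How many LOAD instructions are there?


Scanning instruction sequence for LOAD:
  Position 1: STORE
  Position 2: SUB
  Position 3: LOAD <- MATCH
  Position 4: MOV
  Position 5: CMP
  Position 6: STORE
Matches at positions: [3]
Total LOAD count: 1

1


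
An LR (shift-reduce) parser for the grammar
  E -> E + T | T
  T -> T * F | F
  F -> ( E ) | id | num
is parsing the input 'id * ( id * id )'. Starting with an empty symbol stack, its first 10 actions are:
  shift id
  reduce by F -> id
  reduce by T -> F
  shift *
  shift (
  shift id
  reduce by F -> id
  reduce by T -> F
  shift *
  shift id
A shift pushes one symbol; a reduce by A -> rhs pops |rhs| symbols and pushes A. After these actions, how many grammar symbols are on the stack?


Tracking the symbol stack through each action:
  Action 1: shift 'id' : push -> stack = [id] (size 1)
  Action 2: reduce by F -> id : pop 1, push F -> stack = [F] (size 1)
  Action 3: reduce by T -> F : pop 1, push T -> stack = [T] (size 1)
  Action 4: shift '*' : push -> stack = [T, *] (size 2)
  Action 5: shift '(' : push -> stack = [T, *, (] (size 3)
  Action 6: shift 'id' : push -> stack = [T, *, (, id] (size 4)
  Action 7: reduce by F -> id : pop 1, push F -> stack = [T, *, (, F] (size 4)
  Action 8: reduce by T -> F : pop 1, push T -> stack = [T, *, (, T] (size 4)
  Action 9: shift '*' : push -> stack = [T, *, (, T, *] (size 5)
  Action 10: shift 'id' : push -> stack = [T, *, (, T, *, id] (size 6)
Final stack size: 6

6


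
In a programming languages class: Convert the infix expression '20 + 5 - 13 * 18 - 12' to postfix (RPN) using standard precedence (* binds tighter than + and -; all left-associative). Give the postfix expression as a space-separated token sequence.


Applying the shunting-yard algorithm:
  Operand 20 -> output
  Push '+' onto operator stack -> op-stack: [+]
  Operand 5 -> output
  See '-' (prec 1); top '+' (prec 1) >= it -> pop '+' to output
  Push '-' onto operator stack -> op-stack: [-]
  Operand 13 -> output
  Push '*' onto operator stack -> op-stack: [-, *]
  Operand 18 -> output
  See '-' (prec 1); top '*' (prec 2) >= it -> pop '*' to output
  See '-' (prec 1); top '-' (prec 1) >= it -> pop '-' to output
  Push '-' onto operator stack -> op-stack: [-]
  Operand 12 -> output
  End of input: pop '-' to output
Postfix result: 20 5 + 13 18 * - 12 -

20 5 + 13 18 * - 12 -


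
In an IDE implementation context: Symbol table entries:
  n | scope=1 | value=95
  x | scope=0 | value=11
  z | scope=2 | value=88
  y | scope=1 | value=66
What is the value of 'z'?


Searching symbol table for 'z':
  n | scope=1 | value=95
  x | scope=0 | value=11
  z | scope=2 | value=88 <- MATCH
  y | scope=1 | value=66
Found 'z' at scope 2 with value 88

88


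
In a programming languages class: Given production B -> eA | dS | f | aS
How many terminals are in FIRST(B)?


Production: B -> eA | dS | f | aS
Examining each alternative for leading terminals:
  B -> eA : first terminal = 'e'
  B -> dS : first terminal = 'd'
  B -> f : first terminal = 'f'
  B -> aS : first terminal = 'a'
FIRST(B) = {a, d, e, f}
Count: 4

4


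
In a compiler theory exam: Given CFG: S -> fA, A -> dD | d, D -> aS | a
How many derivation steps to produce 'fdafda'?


Grammar: S -> fA, A -> dD | d, D -> aS | a
Deriving 'fdafda':
Step 1: S -> fA => fA
Step 2: A -> dD => fdD
Step 3: D -> aS => fdaS
Step 4: S -> fA => fdafA
Step 5: A -> dD => fdafdD
Step 6: D -> a => fdafda
Total derivation steps: 6

6


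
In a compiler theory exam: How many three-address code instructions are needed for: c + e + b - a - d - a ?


Expression: c + e + b - a - d - a
Generating three-address code (respecting * over +/- precedence):
  Instruction 1: t1 = c + e
  Instruction 2: t2 = t1 + b
  Instruction 3: t3 = t2 - a
  Instruction 4: t4 = t3 - d
  Instruction 5: t5 = t4 - a
Total instructions: 5

5


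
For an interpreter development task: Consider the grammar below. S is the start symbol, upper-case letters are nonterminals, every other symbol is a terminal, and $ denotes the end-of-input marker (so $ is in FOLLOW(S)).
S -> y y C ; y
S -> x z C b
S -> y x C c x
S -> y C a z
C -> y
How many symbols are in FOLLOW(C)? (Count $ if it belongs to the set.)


S is the start symbol and does not occur in any rule body, so FOLLOW(S) = {$}.
Examining every occurrence of C in a rule body:
  S -> y y C ; y : C is followed by terminal ';' -> add ';'
  S -> x z C b : C is followed by terminal 'b' -> add 'b'
  S -> y x C c x : C is followed by terminal 'c' -> add 'c'
  S -> y C a z : C is followed by terminal 'a' -> add 'a'
  C -> y : C does not occur in the body -> contributes nothing
FOLLOW(C) = {;, a, b, c}
Count: 4

4


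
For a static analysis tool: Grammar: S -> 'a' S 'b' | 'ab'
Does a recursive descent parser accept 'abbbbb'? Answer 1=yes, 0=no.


Grammar accepts strings of the form a^n b^n (n >= 1)
Word: 'abbbbb'
Counting: 1 a's and 5 b's
Check: 1 == 5? No
Mismatch: a-count != b-count
Rejected

0


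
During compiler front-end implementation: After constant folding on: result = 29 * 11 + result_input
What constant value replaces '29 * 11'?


Identifying constant sub-expression:
  Original: result = 29 * 11 + result_input
  29 and 11 are both compile-time constants
  Evaluating: 29 * 11 = 319
  After folding: result = 319 + result_input

319


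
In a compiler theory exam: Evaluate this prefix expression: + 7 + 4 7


Parsing prefix expression: + 7 + 4 7
Step 1: Innermost operation '+ 4 7'
  4 + 7 = 11
Step 2: Outer operation '+ 7 [11]'
  7 + 11 = 18

18


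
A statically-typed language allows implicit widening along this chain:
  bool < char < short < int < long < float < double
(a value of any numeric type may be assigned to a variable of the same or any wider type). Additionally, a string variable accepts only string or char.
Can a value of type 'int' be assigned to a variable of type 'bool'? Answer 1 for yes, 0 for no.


Target variable type: bool
Source value type: int
Numeric ranks: int=3, bool=0
Widening allowed iff rank(source) <= rank(target): 3 <= 0? No
Result: 0

0


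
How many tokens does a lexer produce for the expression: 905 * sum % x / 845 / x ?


Scanning '905 * sum % x / 845 / x'
Token 1: '905' -> integer_literal
Token 2: '*' -> operator
Token 3: 'sum' -> identifier
Token 4: '%' -> operator
Token 5: 'x' -> identifier
Token 6: '/' -> operator
Token 7: '845' -> integer_literal
Token 8: '/' -> operator
Token 9: 'x' -> identifier
Total tokens: 9

9


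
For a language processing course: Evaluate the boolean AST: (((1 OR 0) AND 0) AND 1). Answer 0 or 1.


Step 1: Evaluate inner node
  1 OR 0 = 1
Step 2: Evaluate next node
  1 AND 0 = 0
Step 3: Evaluate root node
  0 AND 1 = 0

0


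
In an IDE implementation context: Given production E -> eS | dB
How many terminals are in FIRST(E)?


Production: E -> eS | dB
Examining each alternative for leading terminals:
  E -> eS : first terminal = 'e'
  E -> dB : first terminal = 'd'
FIRST(E) = {d, e}
Count: 2

2


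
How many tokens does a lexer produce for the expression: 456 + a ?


Scanning '456 + a'
Token 1: '456' -> integer_literal
Token 2: '+' -> operator
Token 3: 'a' -> identifier
Total tokens: 3

3


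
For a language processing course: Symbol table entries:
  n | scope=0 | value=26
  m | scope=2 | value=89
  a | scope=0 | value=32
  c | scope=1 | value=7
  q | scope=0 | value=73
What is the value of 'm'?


Searching symbol table for 'm':
  n | scope=0 | value=26
  m | scope=2 | value=89 <- MATCH
  a | scope=0 | value=32
  c | scope=1 | value=7
  q | scope=0 | value=73
Found 'm' at scope 2 with value 89

89


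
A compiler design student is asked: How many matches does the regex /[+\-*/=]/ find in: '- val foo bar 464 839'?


Pattern: /[+\-*/=]/ (operators)
Input: '- val foo bar 464 839'
Scanning for matches:
  Match 1: '-'
Total matches: 1

1


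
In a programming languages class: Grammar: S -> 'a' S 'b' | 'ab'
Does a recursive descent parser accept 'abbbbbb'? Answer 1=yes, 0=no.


Grammar accepts strings of the form a^n b^n (n >= 1)
Word: 'abbbbbb'
Counting: 1 a's and 6 b's
Check: 1 == 6? No
Mismatch: a-count != b-count
Rejected

0


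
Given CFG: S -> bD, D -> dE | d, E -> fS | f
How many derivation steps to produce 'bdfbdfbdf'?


Grammar: S -> bD, D -> dE | d, E -> fS | f
Deriving 'bdfbdfbdf':
Step 1: S -> bD => bD
Step 2: D -> dE => bdE
Step 3: E -> fS => bdfS
Step 4: S -> bD => bdfbD
Step 5: D -> dE => bdfbdE
Step 6: E -> fS => bdfbdfS
Step 7: S -> bD => bdfbdfbD
Step 8: D -> dE => bdfbdfbdE
Step 9: E -> f => bdfbdfbdf
Total derivation steps: 9

9


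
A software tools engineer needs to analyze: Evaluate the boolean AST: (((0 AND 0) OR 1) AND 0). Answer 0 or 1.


Step 1: Evaluate inner node
  0 AND 0 = 0
Step 2: Evaluate next node
  0 OR 1 = 1
Step 3: Evaluate root node
  1 AND 0 = 0

0


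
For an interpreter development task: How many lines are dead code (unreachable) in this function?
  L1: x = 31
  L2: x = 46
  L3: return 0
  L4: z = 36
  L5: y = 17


Analyzing control flow:
  L1: reachable (before return)
  L2: reachable (before return)
  L3: reachable (return statement)
  L4: DEAD (after return at L3)
  L5: DEAD (after return at L3)
Return at L3, total lines = 5
Dead lines: L4 through L5
Count: 2

2


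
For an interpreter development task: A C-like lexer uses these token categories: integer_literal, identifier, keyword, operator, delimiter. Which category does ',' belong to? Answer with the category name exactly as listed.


Token: ','
Checking categories:
  identifier: no
  integer_literal: no
  operator: no
  keyword: no
  delimiter: YES
Category: delimiter

delimiter


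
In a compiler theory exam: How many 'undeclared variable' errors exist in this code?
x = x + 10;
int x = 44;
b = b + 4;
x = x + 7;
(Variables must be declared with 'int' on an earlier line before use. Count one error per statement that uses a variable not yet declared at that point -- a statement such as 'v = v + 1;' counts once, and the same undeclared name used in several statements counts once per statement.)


Scanning code line by line:
  Line 1: use 'x' -> ERROR (undeclared)
  Line 2: declare 'x' -> declared = ['x']
  Line 3: use 'b' -> ERROR (undeclared)
  Line 4: use 'x' -> OK (declared)
Total undeclared variable errors: 2

2


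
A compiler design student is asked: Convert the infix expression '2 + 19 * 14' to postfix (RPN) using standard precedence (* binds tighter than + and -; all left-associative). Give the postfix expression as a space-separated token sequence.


Applying the shunting-yard algorithm:
  Operand 2 -> output
  Push '+' onto operator stack -> op-stack: [+]
  Operand 19 -> output
  Push '*' onto operator stack -> op-stack: [+, *]
  Operand 14 -> output
  End of input: pop '*' to output
  End of input: pop '+' to output
Postfix result: 2 19 14 * +

2 19 14 * +


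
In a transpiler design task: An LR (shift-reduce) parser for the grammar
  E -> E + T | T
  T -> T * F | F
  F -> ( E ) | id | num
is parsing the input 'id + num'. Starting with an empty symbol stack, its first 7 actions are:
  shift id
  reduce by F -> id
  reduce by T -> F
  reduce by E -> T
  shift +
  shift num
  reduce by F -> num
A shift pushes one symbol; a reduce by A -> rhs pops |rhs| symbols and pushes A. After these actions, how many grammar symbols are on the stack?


Tracking the symbol stack through each action:
  Action 1: shift 'id' : push -> stack = [id] (size 1)
  Action 2: reduce by F -> id : pop 1, push F -> stack = [F] (size 1)
  Action 3: reduce by T -> F : pop 1, push T -> stack = [T] (size 1)
  Action 4: reduce by E -> T : pop 1, push E -> stack = [E] (size 1)
  Action 5: shift '+' : push -> stack = [E, +] (size 2)
  Action 6: shift 'num' : push -> stack = [E, +, num] (size 3)
  Action 7: reduce by F -> num : pop 1, push F -> stack = [E, +, F] (size 3)
Final stack size: 3

3


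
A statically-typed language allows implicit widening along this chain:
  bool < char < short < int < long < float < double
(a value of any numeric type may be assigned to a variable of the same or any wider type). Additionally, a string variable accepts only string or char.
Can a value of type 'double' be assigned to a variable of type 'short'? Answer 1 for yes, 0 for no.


Target variable type: short
Source value type: double
Numeric ranks: double=6, short=2
Widening allowed iff rank(source) <= rank(target): 6 <= 2? No
Result: 0

0


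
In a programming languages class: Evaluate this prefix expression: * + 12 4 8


Parsing prefix expression: * + 12 4 8
Step 1: Innermost operation '+ 12 4'
  12 + 4 = 16
Step 2: Outer operation '* [16] 8'
  16 * 8 = 128

128


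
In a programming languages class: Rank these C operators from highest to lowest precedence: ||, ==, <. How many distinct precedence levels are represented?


Looking up precedence for each operator:
  || -> precedence 1
  == -> precedence 3
  < -> precedence 4
Sorted highest to lowest: <, ==, ||
Distinct precedence values: [4, 3, 1]
Number of distinct levels: 3

3


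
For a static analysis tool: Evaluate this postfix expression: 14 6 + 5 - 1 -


Processing tokens left to right:
Push 14, Push 6
Pop 14 and 6, compute 14 + 6 = 20, push 20
Push 5
Pop 20 and 5, compute 20 - 5 = 15, push 15
Push 1
Pop 15 and 1, compute 15 - 1 = 14, push 14
Stack result: 14

14


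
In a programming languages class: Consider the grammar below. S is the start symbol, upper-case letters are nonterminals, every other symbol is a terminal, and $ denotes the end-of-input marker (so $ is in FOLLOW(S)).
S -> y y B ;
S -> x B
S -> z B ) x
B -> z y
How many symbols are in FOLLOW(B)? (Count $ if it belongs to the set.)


S is the start symbol and does not occur in any rule body, so FOLLOW(S) = {$}.
Examining every occurrence of B in a rule body:
  S -> y y B ; : B is followed by terminal ';' -> add ';'
  S -> x B : B is at the right end -> add FOLLOW(S) = {$}
  S -> z B ) x : B is followed by terminal ')' -> add ')'
  B -> z y : B does not occur in the body -> contributes nothing
FOLLOW(B) = {), ;, $}
Count: 3

3


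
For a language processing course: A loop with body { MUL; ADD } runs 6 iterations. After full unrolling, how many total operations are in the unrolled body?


Loop body operations: MUL, ADD (2 ops per iteration)
Unrolling 6 iterations:
  Iteration 1: MUL, ADD (2 ops)
  Iteration 2: MUL, ADD (2 ops)
  Iteration 3: MUL, ADD (2 ops)
  Iteration 4: MUL, ADD (2 ops)
  Iteration 5: MUL, ADD (2 ops)
  Iteration 6: MUL, ADD (2 ops)
Total: 6 iterations * 2 ops/iter = 12 operations

12


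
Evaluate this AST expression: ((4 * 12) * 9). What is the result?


Expression: ((4 * 12) * 9)
Evaluating step by step:
  4 * 12 = 48
  48 * 9 = 432
Result: 432

432


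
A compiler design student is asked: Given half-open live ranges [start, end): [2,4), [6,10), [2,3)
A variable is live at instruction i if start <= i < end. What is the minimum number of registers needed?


Live ranges:
  Var0: [2, 4)
  Var1: [6, 10)
  Var2: [2, 3)
Sweep-line events (position, delta, active):
  pos=2 start -> active=1
  pos=2 start -> active=2
  pos=3 end -> active=1
  pos=4 end -> active=0
  pos=6 start -> active=1
  pos=10 end -> active=0
Maximum simultaneous active: 2
Minimum registers needed: 2

2


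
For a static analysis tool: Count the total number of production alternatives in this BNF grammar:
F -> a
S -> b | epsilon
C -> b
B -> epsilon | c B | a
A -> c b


Counting alternatives per rule:
  F: 1 alternative(s)
  S: 2 alternative(s)
  C: 1 alternative(s)
  B: 3 alternative(s)
  A: 1 alternative(s)
Sum: 1 + 2 + 1 + 3 + 1 = 8

8


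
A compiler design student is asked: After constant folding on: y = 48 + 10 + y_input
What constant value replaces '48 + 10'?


Identifying constant sub-expression:
  Original: y = 48 + 10 + y_input
  48 and 10 are both compile-time constants
  Evaluating: 48 + 10 = 58
  After folding: y = 58 + y_input

58


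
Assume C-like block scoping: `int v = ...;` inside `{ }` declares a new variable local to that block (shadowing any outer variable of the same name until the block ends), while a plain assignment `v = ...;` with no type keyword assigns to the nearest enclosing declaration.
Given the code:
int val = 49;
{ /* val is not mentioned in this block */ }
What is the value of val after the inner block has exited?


Analyzing scoping rules:
Outer scope: declares val = 49
Inner block: val is neither redeclared nor assigned -> unchanged
After the block -> 49
Result: 49

49


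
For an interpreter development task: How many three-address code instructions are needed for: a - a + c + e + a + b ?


Expression: a - a + c + e + a + b
Generating three-address code (respecting * over +/- precedence):
  Instruction 1: t1 = a - a
  Instruction 2: t2 = t1 + c
  Instruction 3: t3 = t2 + e
  Instruction 4: t4 = t3 + a
  Instruction 5: t5 = t4 + b
Total instructions: 5

5


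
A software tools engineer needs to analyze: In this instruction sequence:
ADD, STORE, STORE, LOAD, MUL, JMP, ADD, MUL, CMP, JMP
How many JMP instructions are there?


Scanning instruction sequence for JMP:
  Position 1: ADD
  Position 2: STORE
  Position 3: STORE
  Position 4: LOAD
  Position 5: MUL
  Position 6: JMP <- MATCH
  Position 7: ADD
  Position 8: MUL
  Position 9: CMP
  Position 10: JMP <- MATCH
Matches at positions: [6, 10]
Total JMP count: 2

2


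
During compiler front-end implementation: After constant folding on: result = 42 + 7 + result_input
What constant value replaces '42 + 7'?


Identifying constant sub-expression:
  Original: result = 42 + 7 + result_input
  42 and 7 are both compile-time constants
  Evaluating: 42 + 7 = 49
  After folding: result = 49 + result_input

49


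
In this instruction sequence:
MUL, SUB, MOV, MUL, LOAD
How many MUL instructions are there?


Scanning instruction sequence for MUL:
  Position 1: MUL <- MATCH
  Position 2: SUB
  Position 3: MOV
  Position 4: MUL <- MATCH
  Position 5: LOAD
Matches at positions: [1, 4]
Total MUL count: 2

2


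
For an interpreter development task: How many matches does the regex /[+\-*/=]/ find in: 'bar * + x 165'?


Pattern: /[+\-*/=]/ (operators)
Input: 'bar * + x 165'
Scanning for matches:
  Match 1: '*'
  Match 2: '+'
Total matches: 2

2


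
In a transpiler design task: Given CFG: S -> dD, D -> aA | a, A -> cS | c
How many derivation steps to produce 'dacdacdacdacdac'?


Grammar: S -> dD, D -> aA | a, A -> cS | c
Deriving 'dacdacdacdacdac':
Step 1: S -> dD => dD
Step 2: D -> aA => daA
Step 3: A -> cS => dacS
Step 4: S -> dD => dacdD
Step 5: D -> aA => dacdaA
Step 6: A -> cS => dacdacS
Step 7: S -> dD => dacdacdD
Step 8: D -> aA => dacdacdaA
Step 9: A -> cS => dacdacdacS
Step 10: S -> dD => dacdacdacdD
Step 11: D -> aA => dacdacdacdaA
Step 12: A -> cS => dacdacdacdacS
Step 13: S -> dD => dacdacdacdacdD
Step 14: D -> aA => dacdacdacdacdaA
Step 15: A -> c => dacdacdacdacdac
Total derivation steps: 15

15


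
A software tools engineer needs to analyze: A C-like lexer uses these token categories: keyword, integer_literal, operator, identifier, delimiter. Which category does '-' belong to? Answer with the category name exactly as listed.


Token: '-'
Checking categories:
  identifier: no
  integer_literal: no
  operator: YES
  keyword: no
  delimiter: no
Category: operator

operator


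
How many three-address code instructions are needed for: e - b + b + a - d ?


Expression: e - b + b + a - d
Generating three-address code (respecting * over +/- precedence):
  Instruction 1: t1 = e - b
  Instruction 2: t2 = t1 + b
  Instruction 3: t3 = t2 + a
  Instruction 4: t4 = t3 - d
Total instructions: 4

4


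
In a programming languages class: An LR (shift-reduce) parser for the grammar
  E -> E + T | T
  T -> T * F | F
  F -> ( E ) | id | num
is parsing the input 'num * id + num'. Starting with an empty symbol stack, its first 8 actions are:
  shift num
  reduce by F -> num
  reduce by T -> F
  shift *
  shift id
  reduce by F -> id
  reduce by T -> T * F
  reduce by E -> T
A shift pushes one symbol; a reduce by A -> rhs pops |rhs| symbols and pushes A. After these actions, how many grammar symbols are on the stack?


Tracking the symbol stack through each action:
  Action 1: shift 'num' : push -> stack = [num] (size 1)
  Action 2: reduce by F -> num : pop 1, push F -> stack = [F] (size 1)
  Action 3: reduce by T -> F : pop 1, push T -> stack = [T] (size 1)
  Action 4: shift '*' : push -> stack = [T, *] (size 2)
  Action 5: shift 'id' : push -> stack = [T, *, id] (size 3)
  Action 6: reduce by F -> id : pop 1, push F -> stack = [T, *, F] (size 3)
  Action 7: reduce by T -> T * F : pop 3, push T -> stack = [T] (size 1)
  Action 8: reduce by E -> T : pop 1, push E -> stack = [E] (size 1)
Final stack size: 1

1


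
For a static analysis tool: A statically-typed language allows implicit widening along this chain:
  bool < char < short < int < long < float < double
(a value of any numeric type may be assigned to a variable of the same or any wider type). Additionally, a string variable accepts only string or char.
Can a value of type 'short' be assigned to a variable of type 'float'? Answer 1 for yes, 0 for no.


Target variable type: float
Source value type: short
Numeric ranks: short=2, float=5
Widening allowed iff rank(source) <= rank(target): 2 <= 5? Yes
Result: 1

1


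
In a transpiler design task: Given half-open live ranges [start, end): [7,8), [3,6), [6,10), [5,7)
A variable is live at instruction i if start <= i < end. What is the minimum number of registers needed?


Live ranges:
  Var0: [7, 8)
  Var1: [3, 6)
  Var2: [6, 10)
  Var3: [5, 7)
Sweep-line events (position, delta, active):
  pos=3 start -> active=1
  pos=5 start -> active=2
  pos=6 end -> active=1
  pos=6 start -> active=2
  pos=7 end -> active=1
  pos=7 start -> active=2
  pos=8 end -> active=1
  pos=10 end -> active=0
Maximum simultaneous active: 2
Minimum registers needed: 2

2


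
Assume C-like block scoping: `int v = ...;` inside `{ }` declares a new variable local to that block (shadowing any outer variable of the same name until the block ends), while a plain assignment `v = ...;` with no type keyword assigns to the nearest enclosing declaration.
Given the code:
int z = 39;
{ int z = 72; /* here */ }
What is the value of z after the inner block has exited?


Analyzing scoping rules:
Outer scope: declares z = 39
Inner block: 'int z = 72;' declares a NEW z that shadows the outer one
When the block exits the inner z goes out of scope; the outer z was never modified -> 39
Result: 39

39


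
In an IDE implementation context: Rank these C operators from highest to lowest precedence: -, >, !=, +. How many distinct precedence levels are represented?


Looking up precedence for each operator:
  - -> precedence 5
  > -> precedence 4
  != -> precedence 3
  + -> precedence 5
Sorted highest to lowest: -, +, >, !=
Distinct precedence values: [5, 4, 3]
Number of distinct levels: 3

3


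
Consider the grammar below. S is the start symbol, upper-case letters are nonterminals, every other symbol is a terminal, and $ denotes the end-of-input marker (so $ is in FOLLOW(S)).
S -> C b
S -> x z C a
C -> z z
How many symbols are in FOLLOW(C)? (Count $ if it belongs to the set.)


S is the start symbol and does not occur in any rule body, so FOLLOW(S) = {$}.
Examining every occurrence of C in a rule body:
  S -> C b : C is followed by terminal 'b' -> add 'b'
  S -> x z C a : C is followed by terminal 'a' -> add 'a'
  C -> z z : C does not occur in the body -> contributes nothing
FOLLOW(C) = {a, b}
Count: 2

2


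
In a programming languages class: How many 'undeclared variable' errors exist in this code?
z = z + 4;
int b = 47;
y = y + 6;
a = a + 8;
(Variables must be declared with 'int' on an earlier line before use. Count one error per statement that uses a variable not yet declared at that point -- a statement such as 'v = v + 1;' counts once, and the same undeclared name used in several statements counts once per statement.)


Scanning code line by line:
  Line 1: use 'z' -> ERROR (undeclared)
  Line 2: declare 'b' -> declared = ['b']
  Line 3: use 'y' -> ERROR (undeclared)
  Line 4: use 'a' -> ERROR (undeclared)
Total undeclared variable errors: 3

3


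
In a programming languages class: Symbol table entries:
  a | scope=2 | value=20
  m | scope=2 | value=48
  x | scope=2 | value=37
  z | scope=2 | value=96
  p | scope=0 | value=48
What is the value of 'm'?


Searching symbol table for 'm':
  a | scope=2 | value=20
  m | scope=2 | value=48 <- MATCH
  x | scope=2 | value=37
  z | scope=2 | value=96
  p | scope=0 | value=48
Found 'm' at scope 2 with value 48

48


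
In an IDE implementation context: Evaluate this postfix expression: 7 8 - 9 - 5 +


Processing tokens left to right:
Push 7, Push 8
Pop 7 and 8, compute 7 - 8 = -1, push -1
Push 9
Pop -1 and 9, compute -1 - 9 = -10, push -10
Push 5
Pop -10 and 5, compute -10 + 5 = -5, push -5
Stack result: -5

-5


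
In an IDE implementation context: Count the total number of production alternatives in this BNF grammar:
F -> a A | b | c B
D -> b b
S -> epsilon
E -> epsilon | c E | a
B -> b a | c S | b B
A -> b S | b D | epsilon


Counting alternatives per rule:
  F: 3 alternative(s)
  D: 1 alternative(s)
  S: 1 alternative(s)
  E: 3 alternative(s)
  B: 3 alternative(s)
  A: 3 alternative(s)
Sum: 3 + 1 + 1 + 3 + 3 + 3 = 14

14


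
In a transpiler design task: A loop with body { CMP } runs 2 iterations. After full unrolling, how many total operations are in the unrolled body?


Loop body operations: CMP (1 op per iteration)
Unrolling 2 iterations:
  Iteration 1: CMP (1 ops)
  Iteration 2: CMP (1 ops)
Total: 2 iterations * 1 ops/iter = 2 operations

2


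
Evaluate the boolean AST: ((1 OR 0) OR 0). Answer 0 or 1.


Step 1: Evaluate inner node
  1 OR 0 = 1
Step 2: Evaluate root node
  1 OR 0 = 1

1


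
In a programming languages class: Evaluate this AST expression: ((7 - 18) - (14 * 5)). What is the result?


Expression: ((7 - 18) - (14 * 5))
Evaluating step by step:
  7 - 18 = -11
  14 * 5 = 70
  -11 - 70 = -81
Result: -81

-81


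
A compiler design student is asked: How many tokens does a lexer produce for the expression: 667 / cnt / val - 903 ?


Scanning '667 / cnt / val - 903'
Token 1: '667' -> integer_literal
Token 2: '/' -> operator
Token 3: 'cnt' -> identifier
Token 4: '/' -> operator
Token 5: 'val' -> identifier
Token 6: '-' -> operator
Token 7: '903' -> integer_literal
Total tokens: 7

7


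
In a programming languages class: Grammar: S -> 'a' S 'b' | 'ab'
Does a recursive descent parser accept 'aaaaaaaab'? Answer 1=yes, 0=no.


Grammar accepts strings of the form a^n b^n (n >= 1)
Word: 'aaaaaaaab'
Counting: 8 a's and 1 b's
Check: 8 == 1? No
Mismatch: a-count != b-count
Rejected

0


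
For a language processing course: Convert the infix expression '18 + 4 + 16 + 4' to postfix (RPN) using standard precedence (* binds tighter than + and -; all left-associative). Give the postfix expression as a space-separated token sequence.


Applying the shunting-yard algorithm:
  Operand 18 -> output
  Push '+' onto operator stack -> op-stack: [+]
  Operand 4 -> output
  See '+' (prec 1); top '+' (prec 1) >= it -> pop '+' to output
  Push '+' onto operator stack -> op-stack: [+]
  Operand 16 -> output
  See '+' (prec 1); top '+' (prec 1) >= it -> pop '+' to output
  Push '+' onto operator stack -> op-stack: [+]
  Operand 4 -> output
  End of input: pop '+' to output
Postfix result: 18 4 + 16 + 4 +

18 4 + 16 + 4 +


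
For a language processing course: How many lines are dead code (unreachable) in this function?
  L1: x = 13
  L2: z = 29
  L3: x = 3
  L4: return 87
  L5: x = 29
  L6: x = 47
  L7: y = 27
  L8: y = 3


Analyzing control flow:
  L1: reachable (before return)
  L2: reachable (before return)
  L3: reachable (before return)
  L4: reachable (return statement)
  L5: DEAD (after return at L4)
  L6: DEAD (after return at L4)
  L7: DEAD (after return at L4)
  L8: DEAD (after return at L4)
Return at L4, total lines = 8
Dead lines: L5 through L8
Count: 4

4


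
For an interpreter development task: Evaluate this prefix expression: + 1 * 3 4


Parsing prefix expression: + 1 * 3 4
Step 1: Innermost operation '* 3 4'
  3 * 4 = 12
Step 2: Outer operation '+ 1 [12]'
  1 + 12 = 13

13


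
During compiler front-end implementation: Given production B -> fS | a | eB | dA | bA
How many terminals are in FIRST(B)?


Production: B -> fS | a | eB | dA | bA
Examining each alternative for leading terminals:
  B -> fS : first terminal = 'f'
  B -> a : first terminal = 'a'
  B -> eB : first terminal = 'e'
  B -> dA : first terminal = 'd'
  B -> bA : first terminal = 'b'
FIRST(B) = {a, b, d, e, f}
Count: 5

5


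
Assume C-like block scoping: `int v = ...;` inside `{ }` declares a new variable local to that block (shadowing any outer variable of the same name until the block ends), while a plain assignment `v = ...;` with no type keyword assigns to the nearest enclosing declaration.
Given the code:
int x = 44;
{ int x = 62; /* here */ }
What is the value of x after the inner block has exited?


Analyzing scoping rules:
Outer scope: declares x = 44
Inner block: 'int x = 62;' declares a NEW x that shadows the outer one
When the block exits the inner x goes out of scope; the outer x was never modified -> 44
Result: 44

44


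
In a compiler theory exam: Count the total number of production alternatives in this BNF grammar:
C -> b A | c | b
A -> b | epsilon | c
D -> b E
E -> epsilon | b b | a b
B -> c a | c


Counting alternatives per rule:
  C: 3 alternative(s)
  A: 3 alternative(s)
  D: 1 alternative(s)
  E: 3 alternative(s)
  B: 2 alternative(s)
Sum: 3 + 3 + 1 + 3 + 2 = 12

12


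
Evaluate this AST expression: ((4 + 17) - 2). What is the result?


Expression: ((4 + 17) - 2)
Evaluating step by step:
  4 + 17 = 21
  21 - 2 = 19
Result: 19

19


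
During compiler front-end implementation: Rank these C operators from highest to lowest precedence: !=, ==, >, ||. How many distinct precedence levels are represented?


Looking up precedence for each operator:
  != -> precedence 3
  == -> precedence 3
  > -> precedence 4
  || -> precedence 1
Sorted highest to lowest: >, !=, ==, ||
Distinct precedence values: [4, 3, 1]
Number of distinct levels: 3

3


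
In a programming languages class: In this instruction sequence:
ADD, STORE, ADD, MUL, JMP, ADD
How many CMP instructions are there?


Scanning instruction sequence for CMP:
  Position 1: ADD
  Position 2: STORE
  Position 3: ADD
  Position 4: MUL
  Position 5: JMP
  Position 6: ADD
Matches at positions: []
Total CMP count: 0

0


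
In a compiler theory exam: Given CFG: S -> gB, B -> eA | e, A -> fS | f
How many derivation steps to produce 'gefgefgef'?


Grammar: S -> gB, B -> eA | e, A -> fS | f
Deriving 'gefgefgef':
Step 1: S -> gB => gB
Step 2: B -> eA => geA
Step 3: A -> fS => gefS
Step 4: S -> gB => gefgB
Step 5: B -> eA => gefgeA
Step 6: A -> fS => gefgefS
Step 7: S -> gB => gefgefgB
Step 8: B -> eA => gefgefgeA
Step 9: A -> f => gefgefgef
Total derivation steps: 9

9


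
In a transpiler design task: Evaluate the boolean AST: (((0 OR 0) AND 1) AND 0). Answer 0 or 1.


Step 1: Evaluate inner node
  0 OR 0 = 0
Step 2: Evaluate next node
  0 AND 1 = 0
Step 3: Evaluate root node
  0 AND 0 = 0

0


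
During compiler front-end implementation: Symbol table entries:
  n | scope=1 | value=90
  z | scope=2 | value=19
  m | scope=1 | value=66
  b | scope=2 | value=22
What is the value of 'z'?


Searching symbol table for 'z':
  n | scope=1 | value=90
  z | scope=2 | value=19 <- MATCH
  m | scope=1 | value=66
  b | scope=2 | value=22
Found 'z' at scope 2 with value 19

19


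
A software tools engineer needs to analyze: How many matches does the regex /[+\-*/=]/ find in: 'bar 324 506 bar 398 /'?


Pattern: /[+\-*/=]/ (operators)
Input: 'bar 324 506 bar 398 /'
Scanning for matches:
  Match 1: '/'
Total matches: 1

1


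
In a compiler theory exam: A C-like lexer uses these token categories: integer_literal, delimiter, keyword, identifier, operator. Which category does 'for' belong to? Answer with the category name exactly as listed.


Token: 'for'
Checking categories:
  identifier: no
  integer_literal: no
  operator: no
  keyword: YES
  delimiter: no
Category: keyword

keyword


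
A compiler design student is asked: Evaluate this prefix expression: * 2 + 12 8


Parsing prefix expression: * 2 + 12 8
Step 1: Innermost operation '+ 12 8'
  12 + 8 = 20
Step 2: Outer operation '* 2 [20]'
  2 * 20 = 40

40


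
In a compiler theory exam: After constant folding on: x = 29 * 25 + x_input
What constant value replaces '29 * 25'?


Identifying constant sub-expression:
  Original: x = 29 * 25 + x_input
  29 and 25 are both compile-time constants
  Evaluating: 29 * 25 = 725
  After folding: x = 725 + x_input

725
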